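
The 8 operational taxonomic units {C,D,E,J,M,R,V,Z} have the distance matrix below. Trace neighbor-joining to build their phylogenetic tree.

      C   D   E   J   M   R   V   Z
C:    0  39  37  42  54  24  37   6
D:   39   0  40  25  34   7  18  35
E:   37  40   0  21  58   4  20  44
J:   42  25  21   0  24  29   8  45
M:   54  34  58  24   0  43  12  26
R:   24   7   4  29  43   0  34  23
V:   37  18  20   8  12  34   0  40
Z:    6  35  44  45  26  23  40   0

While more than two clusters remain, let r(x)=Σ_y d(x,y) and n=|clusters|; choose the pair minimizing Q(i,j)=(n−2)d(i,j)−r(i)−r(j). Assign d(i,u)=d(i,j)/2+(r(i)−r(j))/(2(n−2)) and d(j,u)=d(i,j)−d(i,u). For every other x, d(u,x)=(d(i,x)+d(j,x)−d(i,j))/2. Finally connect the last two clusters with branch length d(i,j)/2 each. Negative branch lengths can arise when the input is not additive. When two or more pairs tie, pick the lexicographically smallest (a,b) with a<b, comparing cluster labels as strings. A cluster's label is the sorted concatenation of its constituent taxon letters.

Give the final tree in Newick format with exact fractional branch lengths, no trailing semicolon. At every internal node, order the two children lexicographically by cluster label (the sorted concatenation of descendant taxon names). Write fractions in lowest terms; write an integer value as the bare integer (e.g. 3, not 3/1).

iteration 1: select C,Z (d=6, Q=-422); attach at lengths (14/3, 4/3); label the merged cluster CZ
  updated: d(CZ,D)=34, d(CZ,E)=75/2, d(CZ,J)=81/2, d(CZ,M)=37, d(CZ,R)=41/2, d(CZ,V)=71/2
iteration 2: select E,R (d=4, Q=-298); attach at lengths (63/10, -23/10); label the merged cluster ER
  updated: d(CZ,ER)=27, d(D,ER)=43/2, d(ER,J)=23, d(ER,M)=97/2, d(ER,V)=25
iteration 3: select CZ,ER (d=27, Q=-211); attach at lengths (137/8, 79/8); label the merged cluster CERZ
  updated: d(CERZ,D)=57/4, d(CERZ,J)=73/4, d(CERZ,M)=117/4, d(CERZ,V)=67/4
iteration 4: select CERZ,D (d=57/4, Q=-127); attach at lengths (5, 37/4); label the merged cluster CDERZ
  updated: d(CDERZ,J)=29/2, d(CDERZ,M)=49/2, d(CDERZ,V)=41/4
iteration 5: select CDERZ,J (d=29/2, Q=-267/4); attach at lengths (127/16, 105/16); label the merged cluster CDEJRZ
  updated: d(CDEJRZ,M)=17, d(CDEJRZ,V)=15/8
iteration 6: select CDEJRZ,M (d=17, Q=-247/8); attach at lengths (55/16, 217/16); label the merged cluster CDEJMRZ
  updated: d(CDEJMRZ,V)=-25/16
iteration 7: select CDEJMRZ,V (d=-25/16); attach at lengths (-25/32, -25/32); label the merged cluster CDEJMRVZ
final tree: ((((((C:14/3,Z:4/3):137/8,(E:63/10,R:-23/10):79/8):5,D:37/4):127/16,J:105/16):55/16,M:217/16):-25/32,V:-25/32)
total length: 1299/16

((((((C:14/3,Z:4/3):137/8,(E:63/10,R:-23/10):79/8):5,D:37/4):127/16,J:105/16):55/16,M:217/16):-25/32,V:-25/32)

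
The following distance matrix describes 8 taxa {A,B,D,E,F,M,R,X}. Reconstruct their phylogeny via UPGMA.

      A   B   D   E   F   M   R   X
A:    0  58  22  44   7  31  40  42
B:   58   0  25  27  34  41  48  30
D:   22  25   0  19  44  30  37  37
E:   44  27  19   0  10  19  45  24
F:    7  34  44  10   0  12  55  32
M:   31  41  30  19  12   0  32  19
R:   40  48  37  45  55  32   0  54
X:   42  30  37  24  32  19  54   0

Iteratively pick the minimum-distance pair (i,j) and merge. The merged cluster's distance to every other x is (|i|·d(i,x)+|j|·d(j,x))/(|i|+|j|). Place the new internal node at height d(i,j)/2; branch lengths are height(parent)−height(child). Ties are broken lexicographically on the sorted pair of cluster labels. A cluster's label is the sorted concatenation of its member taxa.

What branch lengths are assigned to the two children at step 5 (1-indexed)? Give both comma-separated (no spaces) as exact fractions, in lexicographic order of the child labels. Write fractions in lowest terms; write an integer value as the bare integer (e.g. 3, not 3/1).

89/8,41/8

step 1: merge (A,F) at d=7; branch lengths A→7/2, F→7/2; new cluster AF
  updated: d(AF,B)=46, d(AF,D)=33, d(AF,E)=27, d(AF,M)=43/2, d(AF,R)=95/2, d(AF,X)=37
step 2: merge (D,E) at d=19; branch lengths D→19/2, E→19/2; new cluster DE
  updated: d(AF,DE)=30, d(B,DE)=26, d(DE,M)=49/2, d(DE,R)=41, d(DE,X)=61/2
step 3: merge (M,X) at d=19; branch lengths M→19/2, X→19/2; new cluster MX
  updated: d(AF,MX)=117/4, d(B,MX)=71/2, d(DE,MX)=55/2, d(MX,R)=43
step 4: merge (B,DE) at d=26; branch lengths B→13, DE→7/2; new cluster BDE
  updated: d(AF,BDE)=106/3, d(BDE,MX)=181/6, d(BDE,R)=130/3
step 5: merge (AF,MX) at d=117/4; branch lengths AF→89/8, MX→41/8; new cluster AFMX
  updated: d(AFMX,BDE)=131/4, d(AFMX,R)=181/4
step 6: merge (AFMX,BDE) at d=131/4; branch lengths AFMX→7/4, BDE→27/8; new cluster ABDEFMX
  updated: d(ABDEFMX,R)=311/7
step 7: merge (ABDEFMX,R) at d=311/7; branch lengths ABDEFMX→327/56, R→311/14; new cluster ABDEFMRX
final tree: ((((A:7/2,F:7/2):89/8,(M:19/2,X:19/2):41/8):7/4,(B:13,(D:19/2,E:19/2):7/2):27/8):327/56,R:311/14)
total length: 1553/14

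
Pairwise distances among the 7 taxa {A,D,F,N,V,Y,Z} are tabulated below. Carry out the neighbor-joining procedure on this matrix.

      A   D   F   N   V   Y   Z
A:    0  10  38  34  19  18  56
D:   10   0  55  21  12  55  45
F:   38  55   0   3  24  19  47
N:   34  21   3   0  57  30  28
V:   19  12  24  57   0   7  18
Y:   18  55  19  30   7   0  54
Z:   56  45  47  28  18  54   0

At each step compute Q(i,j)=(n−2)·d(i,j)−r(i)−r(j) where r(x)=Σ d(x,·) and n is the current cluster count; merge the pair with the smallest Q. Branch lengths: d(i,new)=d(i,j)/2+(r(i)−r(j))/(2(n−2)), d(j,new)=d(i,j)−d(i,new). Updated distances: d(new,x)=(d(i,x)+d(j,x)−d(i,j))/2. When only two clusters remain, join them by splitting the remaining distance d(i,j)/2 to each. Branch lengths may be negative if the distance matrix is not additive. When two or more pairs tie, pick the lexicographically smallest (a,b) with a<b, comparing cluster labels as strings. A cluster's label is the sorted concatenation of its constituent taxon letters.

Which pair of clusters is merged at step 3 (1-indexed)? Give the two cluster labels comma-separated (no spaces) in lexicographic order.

FN,Y

1. join F+N (d=3, Q=-344) ⇒ FN; edges |F|=14/5, |N|=1/5
  updated: d(A,FN)=69/2, d(D,FN)=73/2, d(FN,V)=39, d(FN,Y)=23, d(FN,Z)=36
2. join A+D (d=10, Q=-256) ⇒ AD; edges |A|=19/8, |D|=61/8
  updated: d(AD,FN)=61/2, d(AD,V)=21/2, d(AD,Y)=63/2, d(AD,Z)=91/2
3. join FN+Y (d=23, Q=-175) ⇒ FNY; edges |FN|=41/3, |Y|=28/3
  updated: d(AD,FNY)=39/2, d(FNY,V)=23/2, d(FNY,Z)=67/2
4. join AD+FNY (d=39/2, Q=-101) ⇒ ADFNY; edges |AD|=25/2, |FNY|=7
  updated: d(ADFNY,V)=5/4, d(ADFNY,Z)=119/4
5. join ADFNY+V (d=5/4, Q=-49) ⇒ ADFNVY; edges |ADFNY|=13/2, |V|=-21/4
  updated: d(ADFNVY,Z)=93/4
6. join ADFNVY+Z (d=93/4) ⇒ ADFNVYZ; edges |ADFNVY|=93/8, |Z|=93/8
final tree: ((((A:19/8,D:61/8):25/2,((F:14/5,N:1/5):41/3,Y:28/3):7):13/2,V:-21/4):93/8,Z:93/8)
total length: 80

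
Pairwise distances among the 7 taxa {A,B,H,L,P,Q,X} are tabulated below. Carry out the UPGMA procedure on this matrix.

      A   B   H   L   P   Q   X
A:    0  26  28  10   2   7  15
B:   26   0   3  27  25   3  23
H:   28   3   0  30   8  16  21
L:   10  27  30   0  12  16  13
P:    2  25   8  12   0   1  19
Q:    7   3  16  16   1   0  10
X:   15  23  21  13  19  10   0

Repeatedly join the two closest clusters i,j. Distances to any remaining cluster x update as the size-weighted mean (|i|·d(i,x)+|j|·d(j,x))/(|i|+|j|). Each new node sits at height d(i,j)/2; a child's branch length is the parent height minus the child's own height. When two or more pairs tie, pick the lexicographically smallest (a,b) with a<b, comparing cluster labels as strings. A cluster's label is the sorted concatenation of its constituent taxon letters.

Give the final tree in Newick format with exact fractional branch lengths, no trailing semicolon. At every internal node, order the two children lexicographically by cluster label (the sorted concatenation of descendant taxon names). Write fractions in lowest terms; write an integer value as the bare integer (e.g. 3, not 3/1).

1. join P+Q (d=1) ⇒ PQ; edges |P|=1/2, |Q|=1/2
  updated: d(A,PQ)=9/2, d(B,PQ)=14, d(H,PQ)=12, d(L,PQ)=14, d(PQ,X)=29/2
2. join B+H (d=3) ⇒ BH; edges |B|=3/2, |H|=3/2
  updated: d(A,BH)=27, d(BH,L)=57/2, d(BH,PQ)=13, d(BH,X)=22
3. join A+PQ (d=9/2) ⇒ APQ; edges |A|=9/4, |PQ|=7/4
  updated: d(APQ,BH)=53/3, d(APQ,L)=38/3, d(APQ,X)=44/3
4. join APQ+L (d=38/3) ⇒ ALPQ; edges |APQ|=49/12, |L|=19/3
  updated: d(ALPQ,BH)=163/8, d(ALPQ,X)=57/4
5. join ALPQ+X (d=57/4) ⇒ ALPQX; edges |ALPQ|=19/24, |X|=57/8
  updated: d(ALPQX,BH)=207/10
6. join ALPQX+BH (d=207/10) ⇒ ABHLPQX; edges |ALPQX|=129/40, |BH|=177/20
final tree: ((((A:9/4,(P:1/2,Q:1/2):7/4):49/12,L:19/3):19/24,X:57/8):129/40,(B:3/2,H:3/2):177/20)
total length: 4609/120

((((A:9/4,(P:1/2,Q:1/2):7/4):49/12,L:19/3):19/24,X:57/8):129/40,(B:3/2,H:3/2):177/20)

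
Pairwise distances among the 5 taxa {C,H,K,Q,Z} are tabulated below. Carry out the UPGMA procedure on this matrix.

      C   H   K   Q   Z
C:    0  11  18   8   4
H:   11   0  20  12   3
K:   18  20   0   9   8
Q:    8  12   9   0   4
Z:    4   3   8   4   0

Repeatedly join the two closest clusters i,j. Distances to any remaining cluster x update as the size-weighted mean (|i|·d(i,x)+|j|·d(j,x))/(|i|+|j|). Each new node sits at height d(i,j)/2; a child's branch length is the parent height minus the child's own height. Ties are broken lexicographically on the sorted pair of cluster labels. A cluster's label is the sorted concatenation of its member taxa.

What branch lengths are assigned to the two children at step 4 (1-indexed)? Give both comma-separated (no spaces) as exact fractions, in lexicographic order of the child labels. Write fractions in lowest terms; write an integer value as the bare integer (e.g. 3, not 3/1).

23/8,55/8

iteration 1: select H,Z (d=3); attach at lengths (3/2, 3/2); label the merged cluster HZ
  updated: d(C,HZ)=15/2, d(HZ,K)=14, d(HZ,Q)=8
iteration 2: select C,HZ (d=15/2); attach at lengths (15/4, 9/4); label the merged cluster CHZ
  updated: d(CHZ,K)=46/3, d(CHZ,Q)=8
iteration 3: select CHZ,Q (d=8); attach at lengths (1/4, 4); label the merged cluster CHQZ
  updated: d(CHQZ,K)=55/4
iteration 4: select CHQZ,K (d=55/4); attach at lengths (23/8, 55/8); label the merged cluster CHKQZ
final tree: (((C:15/4,(H:3/2,Z:3/2):9/4):1/4,Q:4):23/8,K:55/8)
total length: 23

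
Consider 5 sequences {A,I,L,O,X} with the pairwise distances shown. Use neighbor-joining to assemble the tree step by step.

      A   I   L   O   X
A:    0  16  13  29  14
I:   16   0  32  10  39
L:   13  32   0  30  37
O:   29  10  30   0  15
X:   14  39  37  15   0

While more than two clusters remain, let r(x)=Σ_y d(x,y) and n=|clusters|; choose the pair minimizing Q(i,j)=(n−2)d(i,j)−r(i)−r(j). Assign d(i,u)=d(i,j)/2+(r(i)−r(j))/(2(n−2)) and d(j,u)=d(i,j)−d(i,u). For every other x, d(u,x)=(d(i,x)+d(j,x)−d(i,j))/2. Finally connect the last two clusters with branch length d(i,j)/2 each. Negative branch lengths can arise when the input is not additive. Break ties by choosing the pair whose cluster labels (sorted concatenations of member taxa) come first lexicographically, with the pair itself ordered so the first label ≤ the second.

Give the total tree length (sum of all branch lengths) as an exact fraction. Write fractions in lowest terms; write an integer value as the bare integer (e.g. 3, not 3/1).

iteration 1: select I,O (d=10, Q=-151); attach at lengths (43/6, 17/6); label the merged cluster IO
  updated: d(A,IO)=35/2, d(IO,L)=26, d(IO,X)=22
iteration 2: select A,L (d=13, Q=-189/2); attach at lengths (-11/8, 115/8); label the merged cluster AL
  updated: d(AL,IO)=61/4, d(AL,X)=19
iteration 3: select AL,IO (d=61/4, Q=-225/4); attach at lengths (49/8, 73/8); label the merged cluster AILO
  updated: d(AILO,X)=103/8
iteration 4: select AILO,X (d=103/8); attach at lengths (103/16, 103/16); label the merged cluster AILOX
final tree: (((A:-11/8,L:115/8):49/8,(I:43/6,O:17/6):73/8):103/16,X:103/16)
total length: 409/8

409/8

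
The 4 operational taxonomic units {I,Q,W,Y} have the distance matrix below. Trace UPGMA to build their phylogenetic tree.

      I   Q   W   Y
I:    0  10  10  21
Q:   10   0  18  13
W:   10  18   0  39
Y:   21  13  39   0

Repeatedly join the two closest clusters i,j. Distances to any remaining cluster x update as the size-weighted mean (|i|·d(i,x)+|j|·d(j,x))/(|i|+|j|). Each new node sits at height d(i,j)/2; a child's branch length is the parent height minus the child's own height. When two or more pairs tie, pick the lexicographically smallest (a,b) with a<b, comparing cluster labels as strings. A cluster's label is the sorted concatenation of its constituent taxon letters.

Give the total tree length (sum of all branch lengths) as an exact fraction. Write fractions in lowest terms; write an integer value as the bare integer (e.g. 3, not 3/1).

iteration 1: select I,Q (d=10); attach at lengths (5, 5); label the merged cluster IQ
  updated: d(IQ,W)=14, d(IQ,Y)=17
iteration 2: select IQ,W (d=14); attach at lengths (2, 7); label the merged cluster IQW
  updated: d(IQW,Y)=73/3
iteration 3: select IQW,Y (d=73/3); attach at lengths (31/6, 73/6); label the merged cluster IQWY
final tree: (((I:5,Q:5):2,W:7):31/6,Y:73/6)
total length: 109/3

109/3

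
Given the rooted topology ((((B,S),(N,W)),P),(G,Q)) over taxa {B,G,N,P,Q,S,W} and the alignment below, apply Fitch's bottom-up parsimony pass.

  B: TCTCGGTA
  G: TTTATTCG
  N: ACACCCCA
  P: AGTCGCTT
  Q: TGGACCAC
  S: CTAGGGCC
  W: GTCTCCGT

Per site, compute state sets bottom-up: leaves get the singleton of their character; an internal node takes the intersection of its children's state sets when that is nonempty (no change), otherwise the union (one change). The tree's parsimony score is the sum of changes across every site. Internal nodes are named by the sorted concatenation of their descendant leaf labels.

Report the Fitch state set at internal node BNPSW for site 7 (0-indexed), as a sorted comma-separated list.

BS@0: {T} ∪ {C} = {C,T} (union, +1)
NW@0: {A} ∪ {G} = {A,G} (union, +1)
BNSW@0: {C,T} ∪ {A,G} = {A,C,G,T} (union, +1)
BNPSW@0: {A,C,G,T} ∩ {A} = {A} (intersection, +0)
GQ@0: {T} ∩ {T} = {T} (intersection, +0)
BGNPQSW@0: {A} ∪ {T} = {A,T} (union, +1)
BS@1: {C} ∪ {T} = {C,T} (union, +1)
NW@1: {C} ∪ {T} = {C,T} (union, +1)
BNSW@1: {C,T} ∩ {C,T} = {C,T} (intersection, +0)
BNPSW@1: {C,T} ∪ {G} = {C,G,T} (union, +1)
GQ@1: {T} ∪ {G} = {G,T} (union, +1)
BGNPQSW@1: {C,G,T} ∩ {G,T} = {G,T} (intersection, +0)
BS@2: {T} ∪ {A} = {A,T} (union, +1)
NW@2: {A} ∪ {C} = {A,C} (union, +1)
BNSW@2: {A,T} ∩ {A,C} = {A} (intersection, +0)
BNPSW@2: {A} ∪ {T} = {A,T} (union, +1)
GQ@2: {T} ∪ {G} = {G,T} (union, +1)
BGNPQSW@2: {A,T} ∩ {G,T} = {T} (intersection, +0)
BS@3: {C} ∪ {G} = {C,G} (union, +1)
NW@3: {C} ∪ {T} = {C,T} (union, +1)
BNSW@3: {C,G} ∩ {C,T} = {C} (intersection, +0)
BNPSW@3: {C} ∩ {C} = {C} (intersection, +0)
GQ@3: {A} ∩ {A} = {A} (intersection, +0)
BGNPQSW@3: {C} ∪ {A} = {A,C} (union, +1)
BS@4: {G} ∩ {G} = {G} (intersection, +0)
NW@4: {C} ∩ {C} = {C} (intersection, +0)
BNSW@4: {G} ∪ {C} = {C,G} (union, +1)
BNPSW@4: {C,G} ∩ {G} = {G} (intersection, +0)
GQ@4: {T} ∪ {C} = {C,T} (union, +1)
BGNPQSW@4: {G} ∪ {C,T} = {C,G,T} (union, +1)
BS@5: {G} ∩ {G} = {G} (intersection, +0)
NW@5: {C} ∩ {C} = {C} (intersection, +0)
BNSW@5: {G} ∪ {C} = {C,G} (union, +1)
BNPSW@5: {C,G} ∩ {C} = {C} (intersection, +0)
GQ@5: {T} ∪ {C} = {C,T} (union, +1)
BGNPQSW@5: {C} ∩ {C,T} = {C} (intersection, +0)
BS@6: {T} ∪ {C} = {C,T} (union, +1)
NW@6: {C} ∪ {G} = {C,G} (union, +1)
BNSW@6: {C,T} ∩ {C,G} = {C} (intersection, +0)
BNPSW@6: {C} ∪ {T} = {C,T} (union, +1)
GQ@6: {C} ∪ {A} = {A,C} (union, +1)
BGNPQSW@6: {C,T} ∩ {A,C} = {C} (intersection, +0)
BS@7: {A} ∪ {C} = {A,C} (union, +1)
NW@7: {A} ∪ {T} = {A,T} (union, +1)
BNSW@7: {A,C} ∩ {A,T} = {A} (intersection, +0)
BNPSW@7: {A} ∪ {T} = {A,T} (union, +1)
GQ@7: {G} ∪ {C} = {C,G} (union, +1)
BGNPQSW@7: {A,T} ∪ {C,G} = {A,C,G,T} (union, +1)
per-site changes: [4, 4, 4, 3, 3, 2, 4, 5]; total = 29

A,T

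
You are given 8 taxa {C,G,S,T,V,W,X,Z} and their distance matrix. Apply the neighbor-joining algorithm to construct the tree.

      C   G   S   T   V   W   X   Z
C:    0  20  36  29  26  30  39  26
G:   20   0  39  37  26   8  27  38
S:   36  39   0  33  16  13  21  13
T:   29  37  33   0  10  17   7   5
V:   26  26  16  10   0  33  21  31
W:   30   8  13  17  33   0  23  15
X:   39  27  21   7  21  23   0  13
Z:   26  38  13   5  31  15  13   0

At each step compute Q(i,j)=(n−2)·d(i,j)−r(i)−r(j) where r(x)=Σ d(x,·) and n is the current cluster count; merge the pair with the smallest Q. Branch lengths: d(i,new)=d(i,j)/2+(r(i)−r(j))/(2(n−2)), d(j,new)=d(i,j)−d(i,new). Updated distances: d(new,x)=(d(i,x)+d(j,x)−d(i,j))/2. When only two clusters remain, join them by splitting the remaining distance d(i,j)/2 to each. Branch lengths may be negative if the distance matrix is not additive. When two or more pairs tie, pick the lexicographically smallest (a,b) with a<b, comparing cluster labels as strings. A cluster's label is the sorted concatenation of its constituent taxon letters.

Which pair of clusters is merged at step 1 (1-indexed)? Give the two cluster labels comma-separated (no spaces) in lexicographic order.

step 1: merge (G,W) at d=8, Q=-286; branch lengths G→26/3, W→-2/3; new cluster GW
  updated: d(C,GW)=21, d(GW,S)=22, d(GW,T)=23, d(GW,V)=51/2, d(GW,X)=21, d(GW,Z)=45/2
step 2: merge (C,GW) at d=21, Q=-207; branch lengths C→147/10, GW→63/10; new cluster CGW
  updated: d(CGW,S)=37/2, d(CGW,T)=31/2, d(CGW,V)=61/4, d(CGW,X)=39/2, d(CGW,Z)=55/4
step 3: merge (S,V) at d=16, Q=-523/4; branch lengths S→289/32, V→223/32; new cluster SV
  updated: d(CGW,SV)=71/8, d(SV,T)=27/2, d(SV,X)=13, d(SV,Z)=14
step 4: merge (CGW,SV) at d=71/8, Q=-643/8; branch lengths CGW→93/16, SV→49/16; new cluster CGSVW
  updated: d(CGSVW,T)=161/16, d(CGSVW,X)=189/16, d(CGSVW,Z)=151/16
step 5: merge (CGSVW,Z) at d=151/16, Q=-319/8; branch lengths CGSVW→91/16, Z→15/4; new cluster CGSVWZ
  updated: d(CGSVWZ,T)=45/16, d(CGSVWZ,X)=123/16
step 6: merge (CGSVWZ,T) at d=45/16, Q=-35/2; branch lengths CGSVWZ→7/4, T→17/16; new cluster CGSTVWZ
  updated: d(CGSTVWZ,X)=95/16
step 7: merge (CGSTVWZ,X) at d=95/16; branch lengths CGSTVWZ→95/32, X→95/32; new cluster CGSTVWXZ
final tree: (((((C:147/10,(G:26/3,W:-2/3):63/10):93/16,(S:289/32,V:223/32):49/16):91/16,Z:15/4):7/4,T:17/16):95/32,X:95/32)
total length: 1153/16

G,W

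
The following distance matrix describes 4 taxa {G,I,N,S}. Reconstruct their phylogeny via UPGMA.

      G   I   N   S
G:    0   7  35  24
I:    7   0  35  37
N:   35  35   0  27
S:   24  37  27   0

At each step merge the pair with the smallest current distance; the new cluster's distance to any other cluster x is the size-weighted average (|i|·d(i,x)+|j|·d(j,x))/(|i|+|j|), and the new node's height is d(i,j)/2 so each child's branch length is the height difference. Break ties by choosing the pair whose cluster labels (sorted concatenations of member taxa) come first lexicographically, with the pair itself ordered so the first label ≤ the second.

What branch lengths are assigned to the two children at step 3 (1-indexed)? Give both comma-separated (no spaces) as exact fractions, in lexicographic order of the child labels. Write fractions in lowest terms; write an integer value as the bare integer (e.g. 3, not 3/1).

1. join G+I (d=7) ⇒ GI; edges |G|=7/2, |I|=7/2
  updated: d(GI,N)=35, d(GI,S)=61/2
2. join N+S (d=27) ⇒ NS; edges |N|=27/2, |S|=27/2
  updated: d(GI,NS)=131/4
3. join GI+NS (d=131/4) ⇒ GINS; edges |GI|=103/8, |NS|=23/8
final tree: ((G:7/2,I:7/2):103/8,(N:27/2,S:27/2):23/8)
total length: 199/4

103/8,23/8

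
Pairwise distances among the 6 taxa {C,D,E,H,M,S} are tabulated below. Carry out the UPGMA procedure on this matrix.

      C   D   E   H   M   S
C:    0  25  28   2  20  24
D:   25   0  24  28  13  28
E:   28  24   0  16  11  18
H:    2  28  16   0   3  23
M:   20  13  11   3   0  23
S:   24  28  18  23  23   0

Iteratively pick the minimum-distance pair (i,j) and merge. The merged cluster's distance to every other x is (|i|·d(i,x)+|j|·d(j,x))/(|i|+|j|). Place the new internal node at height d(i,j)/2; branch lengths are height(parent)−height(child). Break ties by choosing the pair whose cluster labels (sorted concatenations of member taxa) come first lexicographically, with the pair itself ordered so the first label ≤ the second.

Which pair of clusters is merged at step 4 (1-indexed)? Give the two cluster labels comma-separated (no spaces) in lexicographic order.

iteration 1: select C,H (d=2); attach at lengths (1, 1); label the merged cluster CH
  updated: d(CH,D)=53/2, d(CH,E)=22, d(CH,M)=23/2, d(CH,S)=47/2
iteration 2: select E,M (d=11); attach at lengths (11/2, 11/2); label the merged cluster EM
  updated: d(CH,EM)=67/4, d(D,EM)=37/2, d(EM,S)=41/2
iteration 3: select CH,EM (d=67/4); attach at lengths (59/8, 23/8); label the merged cluster CEHM
  updated: d(CEHM,D)=45/2, d(CEHM,S)=22
iteration 4: select CEHM,S (d=22); attach at lengths (21/8, 11); label the merged cluster CEHMS
  updated: d(CEHMS,D)=118/5
iteration 5: select CEHMS,D (d=118/5); attach at lengths (4/5, 59/5); label the merged cluster CDEHMS
final tree: ((((C:1,H:1):59/8,(E:11/2,M:11/2):23/8):21/8,S:11):4/5,D:59/5)
total length: 1979/40

CEHM,S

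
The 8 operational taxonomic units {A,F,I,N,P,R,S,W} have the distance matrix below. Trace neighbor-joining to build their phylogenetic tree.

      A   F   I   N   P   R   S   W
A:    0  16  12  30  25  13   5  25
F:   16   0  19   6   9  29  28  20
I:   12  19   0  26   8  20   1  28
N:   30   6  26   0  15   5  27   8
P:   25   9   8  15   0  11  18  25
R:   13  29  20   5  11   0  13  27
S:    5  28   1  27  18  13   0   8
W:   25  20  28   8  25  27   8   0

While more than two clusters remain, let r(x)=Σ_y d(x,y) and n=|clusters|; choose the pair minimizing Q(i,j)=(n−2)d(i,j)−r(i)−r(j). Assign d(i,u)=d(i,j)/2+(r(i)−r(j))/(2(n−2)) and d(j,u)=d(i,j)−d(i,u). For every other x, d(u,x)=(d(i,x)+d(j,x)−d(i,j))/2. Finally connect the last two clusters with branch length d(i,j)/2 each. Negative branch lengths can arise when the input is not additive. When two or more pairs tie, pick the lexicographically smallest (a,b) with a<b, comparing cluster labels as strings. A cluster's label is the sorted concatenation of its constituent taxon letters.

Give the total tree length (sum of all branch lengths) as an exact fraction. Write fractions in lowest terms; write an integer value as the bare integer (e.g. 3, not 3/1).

iteration 1: select N,W (d=8, Q=-210); attach at lengths (2, 6); label the merged cluster NW
  updated: d(A,NW)=47/2, d(F,NW)=9, d(I,NW)=23, d(NW,P)=16, d(NW,R)=12, d(NW,S)=27/2
iteration 2: select F,NW (d=9, Q=-162); attach at lengths (29/5, 16/5); label the merged cluster FNW
  updated: d(A,FNW)=61/4, d(FNW,I)=33/2, d(FNW,P)=8, d(FNW,R)=16, d(FNW,S)=65/4
iteration 3: select FNW,P (d=8, Q=-110); attach at lengths (17/4, 15/4); label the merged cluster FNPW
  updated: d(A,FNPW)=129/8, d(FNPW,I)=33/4, d(FNPW,R)=19/2, d(FNPW,S)=105/8
iteration 4: select FNPW,R (d=19/2, Q=-74); attach at lengths (10/3, 37/6); label the merged cluster FNPRW
  updated: d(A,FNPRW)=157/16, d(FNPRW,I)=75/8, d(FNPRW,S)=133/16
iteration 5: select A,FNPRW (d=157/16, Q=-555/16); attach at lengths (303/64, 325/64); label the merged cluster AFNPRW
  updated: d(AFNPRW,I)=185/32, d(AFNPRW,S)=7/4
iteration 6: select AFNPRW,I (d=185/32, Q=-273/32); attach at lengths (209/64, 161/64); label the merged cluster AFINPRW
  updated: d(AFINPRW,S)=-97/64
iteration 7: select AFINPRW,S (d=-97/64); attach at lengths (-97/128, -97/128); label the merged cluster AFINPRSW
final tree: (((A:303/64,(((F:29/5,(N:2,W:6):16/5):17/4,P:15/4):10/3,R:37/6):325/64):209/64,I:161/64):-97/128,S:-97/128)
total length: 3109/64

3109/64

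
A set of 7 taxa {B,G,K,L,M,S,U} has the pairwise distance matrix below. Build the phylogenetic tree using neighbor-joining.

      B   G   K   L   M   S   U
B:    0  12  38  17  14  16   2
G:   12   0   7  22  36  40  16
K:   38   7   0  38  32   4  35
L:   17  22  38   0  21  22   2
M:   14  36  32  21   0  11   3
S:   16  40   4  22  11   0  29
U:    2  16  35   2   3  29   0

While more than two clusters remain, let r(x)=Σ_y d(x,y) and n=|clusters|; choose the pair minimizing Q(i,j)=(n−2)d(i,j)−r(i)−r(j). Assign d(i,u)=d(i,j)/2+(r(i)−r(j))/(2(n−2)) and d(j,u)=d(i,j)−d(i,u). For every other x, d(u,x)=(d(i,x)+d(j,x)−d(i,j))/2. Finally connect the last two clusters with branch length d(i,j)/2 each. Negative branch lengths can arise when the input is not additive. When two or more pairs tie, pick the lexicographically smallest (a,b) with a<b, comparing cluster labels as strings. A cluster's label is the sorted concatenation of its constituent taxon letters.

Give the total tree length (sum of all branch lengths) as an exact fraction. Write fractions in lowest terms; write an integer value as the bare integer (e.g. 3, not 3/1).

iteration 1: select K,S (d=4, Q=-256); attach at lengths (26/5, -6/5); label the merged cluster KS
  updated: d(B,KS)=25, d(G,KS)=43/2, d(KS,L)=28, d(KS,M)=39/2, d(KS,U)=30
iteration 2: select G,KS (d=43/2, Q=-291/2); attach at lengths (139/16, 205/16); label the merged cluster GKS
  updated: d(B,GKS)=31/4, d(GKS,L)=57/4, d(GKS,M)=17, d(GKS,U)=49/4
iteration 3: select B,GKS (d=31/4, Q=-275/4); attach at lengths (17/8, 45/8); label the merged cluster BGKS
  updated: d(BGKS,L)=47/4, d(BGKS,M)=93/8, d(BGKS,U)=13/4
iteration 4: select BGKS,M (d=93/8, Q=-39); attach at lengths (57/16, 129/16); label the merged cluster BGKMS
  updated: d(BGKMS,L)=169/16, d(BGKMS,U)=-43/16
iteration 5: select BGKMS,L (d=169/16, Q=-79/8); attach at lengths (47/16, 61/8); label the merged cluster BGKLMS
  updated: d(BGKLMS,U)=-45/8
iteration 6: select BGKLMS,U (d=-45/8); attach at lengths (-45/16, -45/16); label the merged cluster BGKLMSU
final tree: ((((B:17/8,(G:139/16,(K:26/5,S:-6/5):205/16):45/8):57/16,M:129/16):47/16,L:61/8):-45/16,U:-45/16)
total length: 797/16

797/16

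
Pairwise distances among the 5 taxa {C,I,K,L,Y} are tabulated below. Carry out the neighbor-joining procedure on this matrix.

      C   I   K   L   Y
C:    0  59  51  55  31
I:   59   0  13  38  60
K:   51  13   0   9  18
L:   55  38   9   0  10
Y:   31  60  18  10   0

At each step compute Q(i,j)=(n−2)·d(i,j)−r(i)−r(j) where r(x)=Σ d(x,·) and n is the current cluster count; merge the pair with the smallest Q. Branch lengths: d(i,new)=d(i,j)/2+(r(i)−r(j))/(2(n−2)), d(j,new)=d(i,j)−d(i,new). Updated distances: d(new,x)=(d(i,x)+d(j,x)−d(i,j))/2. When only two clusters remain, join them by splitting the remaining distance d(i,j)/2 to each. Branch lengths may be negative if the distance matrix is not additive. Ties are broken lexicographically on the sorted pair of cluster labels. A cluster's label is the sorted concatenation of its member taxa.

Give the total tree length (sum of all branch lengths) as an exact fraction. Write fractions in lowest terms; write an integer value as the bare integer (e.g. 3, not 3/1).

iteration 1: select C,Y (d=31, Q=-222); attach at lengths (85/3, 8/3); label the merged cluster CY
  updated: d(CY,I)=44, d(CY,K)=19, d(CY,L)=17
iteration 2: select CY,L (d=17, Q=-110); attach at lengths (25/2, 9/2); label the merged cluster CLY
  updated: d(CLY,I)=65/2, d(CLY,K)=11/2
iteration 3: select CLY,I (d=65/2, Q=-51); attach at lengths (25/2, 20); label the merged cluster CILY
  updated: d(CILY,K)=-7
iteration 4: select CILY,K (d=-7); attach at lengths (-7/2, -7/2); label the merged cluster CIKLY
final tree: ((((C:85/3,Y:8/3):25/2,L:9/2):25/2,I:20):-7/2,K:-7/2)
total length: 147/2

147/2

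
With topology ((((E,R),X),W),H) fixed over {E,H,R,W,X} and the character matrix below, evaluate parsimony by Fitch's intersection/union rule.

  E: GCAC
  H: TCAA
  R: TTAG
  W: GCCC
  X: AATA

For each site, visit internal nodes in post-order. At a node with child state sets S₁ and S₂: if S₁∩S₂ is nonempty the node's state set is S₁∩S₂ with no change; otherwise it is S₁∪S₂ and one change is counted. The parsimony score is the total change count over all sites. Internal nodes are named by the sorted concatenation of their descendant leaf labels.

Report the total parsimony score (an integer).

[col 0] ER: children E:{G}, R:{T} ∪→ {G,T}; cost 1
[col 0] ERX: children ER:{G,T}, X:{A} ∪→ {A,G,T}; cost 1
[col 0] ERWX: children ERX:{A,G,T}, W:{G} ∩→ {G}; cost 0
[col 0] EHRWX: children ERWX:{G}, H:{T} ∪→ {G,T}; cost 1
[col 1] ER: children E:{C}, R:{T} ∪→ {C,T}; cost 1
[col 1] ERX: children ER:{C,T}, X:{A} ∪→ {A,C,T}; cost 1
[col 1] ERWX: children ERX:{A,C,T}, W:{C} ∩→ {C}; cost 0
[col 1] EHRWX: children ERWX:{C}, H:{C} ∩→ {C}; cost 0
[col 2] ER: children E:{A}, R:{A} ∩→ {A}; cost 0
[col 2] ERX: children ER:{A}, X:{T} ∪→ {A,T}; cost 1
[col 2] ERWX: children ERX:{A,T}, W:{C} ∪→ {A,C,T}; cost 1
[col 2] EHRWX: children ERWX:{A,C,T}, H:{A} ∩→ {A}; cost 0
[col 3] ER: children E:{C}, R:{G} ∪→ {C,G}; cost 1
[col 3] ERX: children ER:{C,G}, X:{A} ∪→ {A,C,G}; cost 1
[col 3] ERWX: children ERX:{A,C,G}, W:{C} ∩→ {C}; cost 0
[col 3] EHRWX: children ERWX:{C}, H:{A} ∪→ {A,C}; cost 1
per-site changes: [3, 2, 2, 3]; total = 10

10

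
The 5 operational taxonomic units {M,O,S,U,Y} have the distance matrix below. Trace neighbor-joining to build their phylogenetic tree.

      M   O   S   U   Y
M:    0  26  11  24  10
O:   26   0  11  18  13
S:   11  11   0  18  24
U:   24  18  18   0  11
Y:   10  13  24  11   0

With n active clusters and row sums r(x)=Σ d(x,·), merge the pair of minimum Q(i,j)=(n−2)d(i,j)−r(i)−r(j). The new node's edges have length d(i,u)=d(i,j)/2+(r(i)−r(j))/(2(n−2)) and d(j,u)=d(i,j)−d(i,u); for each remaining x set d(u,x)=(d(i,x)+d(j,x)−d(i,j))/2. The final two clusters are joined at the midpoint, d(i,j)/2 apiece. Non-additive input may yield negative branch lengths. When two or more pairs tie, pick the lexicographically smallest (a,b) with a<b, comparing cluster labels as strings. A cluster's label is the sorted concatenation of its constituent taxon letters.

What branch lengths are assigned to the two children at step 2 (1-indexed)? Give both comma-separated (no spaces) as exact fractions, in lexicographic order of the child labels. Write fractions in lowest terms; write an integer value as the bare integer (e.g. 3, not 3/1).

11/2,15/2

iteration 1: select M,S (d=11, Q=-102); attach at lengths (20/3, 13/3); label the merged cluster MS
  updated: d(MS,O)=13, d(MS,U)=31/2, d(MS,Y)=23/2
iteration 2: select MS,O (d=13, Q=-58); attach at lengths (11/2, 15/2); label the merged cluster MOS
  updated: d(MOS,U)=41/4, d(MOS,Y)=23/4
iteration 3: select MOS,U (d=41/4, Q=-27); attach at lengths (5/2, 31/4); label the merged cluster MOSU
  updated: d(MOSU,Y)=13/4
iteration 4: select MOSU,Y (d=13/4); attach at lengths (13/8, 13/8); label the merged cluster MOSUY
final tree: ((((M:20/3,S:13/3):11/2,O:15/2):5/2,U:31/4):13/8,Y:13/8)
total length: 75/2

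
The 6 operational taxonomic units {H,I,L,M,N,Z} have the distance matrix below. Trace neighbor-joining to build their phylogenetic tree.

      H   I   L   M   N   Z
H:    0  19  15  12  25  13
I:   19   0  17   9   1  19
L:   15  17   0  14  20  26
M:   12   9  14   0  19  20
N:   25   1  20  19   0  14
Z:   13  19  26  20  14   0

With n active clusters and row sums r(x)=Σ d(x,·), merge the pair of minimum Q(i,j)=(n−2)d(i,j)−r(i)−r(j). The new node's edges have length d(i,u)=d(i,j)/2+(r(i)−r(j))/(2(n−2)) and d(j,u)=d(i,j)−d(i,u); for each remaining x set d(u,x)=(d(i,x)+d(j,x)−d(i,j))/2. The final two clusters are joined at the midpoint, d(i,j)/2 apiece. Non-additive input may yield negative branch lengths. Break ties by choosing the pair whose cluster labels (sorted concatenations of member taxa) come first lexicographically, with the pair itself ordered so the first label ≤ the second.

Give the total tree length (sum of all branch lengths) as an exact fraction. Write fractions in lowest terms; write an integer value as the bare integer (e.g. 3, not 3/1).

iteration 1: select I,N (d=1, Q=-140); attach at lengths (-5/4, 9/4); label the merged cluster IN
  updated: d(H,IN)=43/2, d(IN,L)=18, d(IN,M)=27/2, d(IN,Z)=16
iteration 2: select H,Z (d=13, Q=-195/2); attach at lengths (17/4, 35/4); label the merged cluster HZ
  updated: d(HZ,IN)=49/4, d(HZ,L)=14, d(HZ,M)=19/2
iteration 3: select HZ,IN (d=49/4, Q=-55); attach at lengths (33/8, 65/8); label the merged cluster HINZ
  updated: d(HINZ,L)=79/8, d(HINZ,M)=43/8
iteration 4: select HINZ,L (d=79/8, Q=-117/4); attach at lengths (5/8, 37/4); label the merged cluster HILNZ
  updated: d(HILNZ,M)=19/4
iteration 5: select HILNZ,M (d=19/4); attach at lengths (19/8, 19/8); label the merged cluster HILMNZ
final tree: ((((H:17/4,Z:35/4):33/8,(I:-5/4,N:9/4):65/8):5/8,L:37/4):19/8,M:19/8)
total length: 327/8

327/8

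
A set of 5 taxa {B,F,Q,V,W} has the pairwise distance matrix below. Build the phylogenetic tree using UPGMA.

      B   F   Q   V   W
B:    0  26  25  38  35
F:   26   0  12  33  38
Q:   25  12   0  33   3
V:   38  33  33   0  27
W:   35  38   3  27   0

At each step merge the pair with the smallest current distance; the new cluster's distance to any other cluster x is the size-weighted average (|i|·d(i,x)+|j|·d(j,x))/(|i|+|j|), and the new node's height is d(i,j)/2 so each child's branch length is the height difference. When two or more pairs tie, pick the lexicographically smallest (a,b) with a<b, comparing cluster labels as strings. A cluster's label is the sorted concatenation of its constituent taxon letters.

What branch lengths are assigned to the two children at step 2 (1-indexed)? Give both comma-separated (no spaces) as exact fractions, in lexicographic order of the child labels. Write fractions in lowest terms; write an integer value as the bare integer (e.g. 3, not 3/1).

iteration 1: select Q,W (d=3); attach at lengths (3/2, 3/2); label the merged cluster QW
  updated: d(B,QW)=30, d(F,QW)=25, d(QW,V)=30
iteration 2: select F,QW (d=25); attach at lengths (25/2, 11); label the merged cluster FQW
  updated: d(B,FQW)=86/3, d(FQW,V)=31
iteration 3: select B,FQW (d=86/3); attach at lengths (43/3, 11/6); label the merged cluster BFQW
  updated: d(BFQW,V)=131/4
iteration 4: select BFQW,V (d=131/4); attach at lengths (49/24, 131/8); label the merged cluster BFQVW
final tree: ((B:43/3,(F:25/2,(Q:3/2,W:3/2):11):11/6):49/24,V:131/8)
total length: 733/12

25/2,11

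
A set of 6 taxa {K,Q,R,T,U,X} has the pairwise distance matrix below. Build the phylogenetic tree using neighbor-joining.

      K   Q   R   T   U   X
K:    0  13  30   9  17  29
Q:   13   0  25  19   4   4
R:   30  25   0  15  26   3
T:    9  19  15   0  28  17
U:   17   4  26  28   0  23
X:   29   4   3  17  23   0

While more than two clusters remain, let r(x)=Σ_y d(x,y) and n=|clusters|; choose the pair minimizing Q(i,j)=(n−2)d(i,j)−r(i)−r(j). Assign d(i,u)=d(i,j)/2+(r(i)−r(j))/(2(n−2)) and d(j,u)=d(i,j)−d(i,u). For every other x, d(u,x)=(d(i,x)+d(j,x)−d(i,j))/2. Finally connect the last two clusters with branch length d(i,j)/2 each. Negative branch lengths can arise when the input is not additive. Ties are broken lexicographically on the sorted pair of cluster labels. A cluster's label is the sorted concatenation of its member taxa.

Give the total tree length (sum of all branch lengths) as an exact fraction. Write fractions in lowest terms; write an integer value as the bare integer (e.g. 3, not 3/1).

1. join R+X (d=3, Q=-163) ⇒ RX; edges |R|=35/8, |X|=-11/8
  updated: d(K,RX)=28, d(Q,RX)=13, d(RX,T)=29/2, d(RX,U)=23
2. join K+T (d=9, Q=-221/2) ⇒ KT; edges |K|=47/12, |T|=61/12
  updated: d(KT,Q)=23/2, d(KT,RX)=67/4, d(KT,U)=18
3. join KT+RX (d=67/4, Q=-131/2) ⇒ KRTX; edges |KT|=27/4, |RX|=10
  updated: d(KRTX,Q)=31/8, d(KRTX,U)=97/8
4. join KRTX+Q (d=31/8, Q=-20) ⇒ KQRTX; edges |KRTX|=6, |Q|=-17/8
  updated: d(KQRTX,U)=49/8
5. join KQRTX+U (d=49/8) ⇒ KQRTUX; edges |KQRTX|=49/16, |U|=49/16
final tree: ((((K:47/12,T:61/12):27/4,(R:35/8,X:-11/8):10):6,Q:-17/8):49/16,U:49/16)
total length: 155/4

155/4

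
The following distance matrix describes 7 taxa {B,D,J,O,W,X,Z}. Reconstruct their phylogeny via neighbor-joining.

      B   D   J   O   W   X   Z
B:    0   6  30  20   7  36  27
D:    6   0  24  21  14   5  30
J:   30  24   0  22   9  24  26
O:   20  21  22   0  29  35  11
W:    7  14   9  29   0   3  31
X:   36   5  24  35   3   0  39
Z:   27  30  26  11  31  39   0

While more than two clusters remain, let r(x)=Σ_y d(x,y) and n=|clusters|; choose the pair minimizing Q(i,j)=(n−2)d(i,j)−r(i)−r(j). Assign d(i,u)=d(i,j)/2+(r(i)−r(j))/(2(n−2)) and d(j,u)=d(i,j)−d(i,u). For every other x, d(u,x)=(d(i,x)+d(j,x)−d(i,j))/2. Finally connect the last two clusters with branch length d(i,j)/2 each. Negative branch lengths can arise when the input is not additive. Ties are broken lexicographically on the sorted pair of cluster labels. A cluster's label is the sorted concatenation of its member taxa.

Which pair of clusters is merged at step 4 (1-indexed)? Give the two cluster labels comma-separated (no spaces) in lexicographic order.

B,W

step 1: merge (O,Z) at d=11, Q=-247; branch lengths O→29/10, Z→81/10; new cluster OZ
  updated: d(B,OZ)=18, d(D,OZ)=20, d(J,OZ)=37/2, d(OZ,W)=49/2, d(OZ,X)=63/2
step 2: merge (D,X) at d=5, Q=-297/2; branch lengths D→-21/16, X→101/16; new cluster DX
  updated: d(B,DX)=37/2, d(DX,J)=43/2, d(DX,OZ)=93/4, d(DX,W)=6
step 3: merge (J,OZ) at d=37/2, Q=-431/4; branch lengths J→67/8, OZ→81/8; new cluster JOZ
  updated: d(B,JOZ)=59/4, d(DX,JOZ)=105/8, d(JOZ,W)=15/2
step 4: merge (B,W) at d=7, Q=-187/4; branch lengths B→135/16, W→-23/16; new cluster BW
  updated: d(BW,DX)=35/4, d(BW,JOZ)=61/8
step 5: merge (BW,DX) at d=35/4, Q=-59/2; branch lengths BW→13/8, DX→57/8; new cluster BDWX
  updated: d(BDWX,JOZ)=6
step 6: merge (BDWX,JOZ) at d=6; branch lengths BDWX→3, JOZ→3; new cluster BDJOWXZ
final tree: (((B:135/16,W:-23/16):13/8,(D:-21/16,X:101/16):57/8):3,(J:67/8,(O:29/10,Z:81/10):81/8):3)
total length: 225/4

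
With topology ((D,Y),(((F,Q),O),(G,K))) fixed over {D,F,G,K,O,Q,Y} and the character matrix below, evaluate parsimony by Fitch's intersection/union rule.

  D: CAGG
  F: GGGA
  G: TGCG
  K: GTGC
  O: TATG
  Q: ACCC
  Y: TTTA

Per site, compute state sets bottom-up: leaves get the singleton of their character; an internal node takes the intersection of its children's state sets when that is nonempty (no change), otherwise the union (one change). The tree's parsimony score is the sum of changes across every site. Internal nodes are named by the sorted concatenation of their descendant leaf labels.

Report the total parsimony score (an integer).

[col 0] DY: children D:{C}, Y:{T} ∪→ {C,T}; cost 1
[col 0] FQ: children F:{G}, Q:{A} ∪→ {A,G}; cost 1
[col 0] FOQ: children FQ:{A,G}, O:{T} ∪→ {A,G,T}; cost 1
[col 0] GK: children G:{T}, K:{G} ∪→ {G,T}; cost 1
[col 0] FGKOQ: children FOQ:{A,G,T}, GK:{G,T} ∩→ {G,T}; cost 0
[col 0] DFGKOQY: children DY:{C,T}, FGKOQ:{G,T} ∩→ {T}; cost 0
[col 1] DY: children D:{A}, Y:{T} ∪→ {A,T}; cost 1
[col 1] FQ: children F:{G}, Q:{C} ∪→ {C,G}; cost 1
[col 1] FOQ: children FQ:{C,G}, O:{A} ∪→ {A,C,G}; cost 1
[col 1] GK: children G:{G}, K:{T} ∪→ {G,T}; cost 1
[col 1] FGKOQ: children FOQ:{A,C,G}, GK:{G,T} ∩→ {G}; cost 0
[col 1] DFGKOQY: children DY:{A,T}, FGKOQ:{G} ∪→ {A,G,T}; cost 1
[col 2] DY: children D:{G}, Y:{T} ∪→ {G,T}; cost 1
[col 2] FQ: children F:{G}, Q:{C} ∪→ {C,G}; cost 1
[col 2] FOQ: children FQ:{C,G}, O:{T} ∪→ {C,G,T}; cost 1
[col 2] GK: children G:{C}, K:{G} ∪→ {C,G}; cost 1
[col 2] FGKOQ: children FOQ:{C,G,T}, GK:{C,G} ∩→ {C,G}; cost 0
[col 2] DFGKOQY: children DY:{G,T}, FGKOQ:{C,G} ∩→ {G}; cost 0
[col 3] DY: children D:{G}, Y:{A} ∪→ {A,G}; cost 1
[col 3] FQ: children F:{A}, Q:{C} ∪→ {A,C}; cost 1
[col 3] FOQ: children FQ:{A,C}, O:{G} ∪→ {A,C,G}; cost 1
[col 3] GK: children G:{G}, K:{C} ∪→ {C,G}; cost 1
[col 3] FGKOQ: children FOQ:{A,C,G}, GK:{C,G} ∩→ {C,G}; cost 0
[col 3] DFGKOQY: children DY:{A,G}, FGKOQ:{C,G} ∩→ {G}; cost 0
per-site changes: [4, 5, 4, 4]; total = 17

17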